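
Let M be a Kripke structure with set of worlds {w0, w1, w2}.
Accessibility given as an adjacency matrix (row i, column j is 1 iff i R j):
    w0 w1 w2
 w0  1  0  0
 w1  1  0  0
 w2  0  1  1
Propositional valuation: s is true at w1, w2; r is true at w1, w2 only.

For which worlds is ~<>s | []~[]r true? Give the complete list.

Let φ = ~<>s | []~[]r. Evaluate φ at each world:
  w0 (successors {w0}): φ is true.
  w1 (successors {w0}): φ is true.
  w2 (successors {w1, w2}): φ is false.
For instance, at w0:
  At w0: ~<>s is true, []~[]r is true, so ~<>s | []~[]r is true.
    At w0: <>s is false, so ~<>s is true.
      At w0: <>s requires s at some successor in {w0}.
        At w0: s is false.
      So <>s is false at w0.
    At w0: []~[]r requires ~[]r at every successor {w0}.
      At w0: ~[]r is true.
    So []~[]r is true at w0.
Satisfying worlds: {w0, w1}

w0, w1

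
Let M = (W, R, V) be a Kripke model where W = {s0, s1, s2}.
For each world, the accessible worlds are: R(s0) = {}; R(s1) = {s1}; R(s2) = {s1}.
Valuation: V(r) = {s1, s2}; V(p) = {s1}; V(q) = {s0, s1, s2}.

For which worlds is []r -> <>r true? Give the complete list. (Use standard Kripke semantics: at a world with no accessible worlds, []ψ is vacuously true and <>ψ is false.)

s1, s2

Let φ = []r -> <>r. Evaluate φ at each world:
  s0 (successors ∅): φ is false.
  s1 (successors {s1}): φ is true.
  s2 (successors {s1}): φ is true.
For instance, at s1:
  At s1: []r is true, <>r is true, so []r -> <>r is true.
    At s1: []r requires r at every successor {s1}.
      At s1: r is true.
    So []r is true at s1.
    At s1: <>r requires r at some successor in {s1}.
      r holds at s1, so <>r is true at s1.
Satisfying worlds: {s1, s2}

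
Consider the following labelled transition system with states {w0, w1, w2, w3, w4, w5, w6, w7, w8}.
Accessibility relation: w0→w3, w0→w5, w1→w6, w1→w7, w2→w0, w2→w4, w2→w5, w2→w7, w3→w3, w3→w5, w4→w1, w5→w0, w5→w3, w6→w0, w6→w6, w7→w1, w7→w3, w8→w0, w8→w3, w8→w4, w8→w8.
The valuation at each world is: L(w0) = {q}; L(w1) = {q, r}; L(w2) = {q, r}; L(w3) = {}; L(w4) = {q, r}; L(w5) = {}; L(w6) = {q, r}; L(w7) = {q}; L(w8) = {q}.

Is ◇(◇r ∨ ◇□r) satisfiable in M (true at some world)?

Yes

Let φ = ◇(◇r ∨ ◇□r). Evaluate φ at each world:
  w0 (successors {w3, w5}): φ is false.
  w1 (successors {w6, w7}): φ is true.
  w2 (successors {w0, w4, w5, w7}): φ is true.
  w3 (successors {w3, w5}): φ is false.
  w4 (successors {w1}): φ is true.
  w5 (successors {w0, w3}): φ is false.
  w6 (successors {w0, w6}): φ is true.
  w7 (successors {w1, w3}): φ is true.
  w8 (successors {w0, w3, w4, w8}): φ is true.
Detail at w1 (witness):
  At w1: ◇(◇r ∨ ◇□r) requires ◇r ∨ ◇□r at some successor in {w6, w7}.
    ◇r ∨ ◇□r holds at w6, so ◇(◇r ∨ ◇□r) is true at w1.
      At w6: ◇r is true, ◇□r is false, so ◇r ∨ ◇□r is true.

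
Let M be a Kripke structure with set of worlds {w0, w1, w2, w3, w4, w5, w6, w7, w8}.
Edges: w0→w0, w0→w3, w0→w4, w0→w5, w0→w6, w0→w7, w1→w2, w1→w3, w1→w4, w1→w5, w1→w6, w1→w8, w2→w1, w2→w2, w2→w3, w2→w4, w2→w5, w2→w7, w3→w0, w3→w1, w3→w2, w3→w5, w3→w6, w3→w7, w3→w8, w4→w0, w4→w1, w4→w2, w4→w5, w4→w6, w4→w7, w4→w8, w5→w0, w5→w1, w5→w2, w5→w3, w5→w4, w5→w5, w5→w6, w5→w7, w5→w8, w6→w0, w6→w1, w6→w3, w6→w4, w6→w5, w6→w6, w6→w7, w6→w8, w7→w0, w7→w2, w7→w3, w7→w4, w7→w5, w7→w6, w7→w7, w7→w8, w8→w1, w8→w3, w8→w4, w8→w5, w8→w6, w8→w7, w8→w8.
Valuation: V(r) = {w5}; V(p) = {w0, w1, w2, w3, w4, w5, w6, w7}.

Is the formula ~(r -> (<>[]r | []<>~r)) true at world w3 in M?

At w3: r -> (<>[]r | []<>~r) is true, so ~(r -> (<>[]r | []<>~r)) is false.
  At w3: r is false, <>[]r | []<>~r is true, so r -> (<>[]r | []<>~r) is true.
    At w3: <>[]r is false, []<>~r is true, so <>[]r | []<>~r is true.
      At w3: <>[]r requires []r at some successor in {w0, w1, w2, w5, w6, w7, w8}.
        At w0: []r is false.
        At w1: []r is false.
        At w2: []r is false.
        At w5: []r is false.
        At w6: []r is false.
        At w7: []r is false.
        At w8: []r is false.
      So <>[]r is false at w3.
      At w3: []<>~r requires <>~r at every successor {w0, w1, w2, w5, w6, w7, w8}.
        At w0: <>~r is true.
        At w1: <>~r is true.
        At w2: <>~r is true.
        At w5: <>~r is true.
        At w6: <>~r is true.
        At w7: <>~r is true.
        At w8: <>~r is true.
      So []<>~r is true at w3.

No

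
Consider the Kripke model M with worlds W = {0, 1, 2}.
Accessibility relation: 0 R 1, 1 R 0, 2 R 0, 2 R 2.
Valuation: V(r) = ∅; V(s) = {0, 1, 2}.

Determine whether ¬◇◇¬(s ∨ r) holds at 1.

At 1: ◇◇¬(s ∨ r) is false, so ¬◇◇¬(s ∨ r) is true.
  At 1: ◇◇¬(s ∨ r) requires ◇¬(s ∨ r) at some successor in {0}.
    At 0: ◇¬(s ∨ r) is false.
  So ◇◇¬(s ∨ r) is false at 1.

Yes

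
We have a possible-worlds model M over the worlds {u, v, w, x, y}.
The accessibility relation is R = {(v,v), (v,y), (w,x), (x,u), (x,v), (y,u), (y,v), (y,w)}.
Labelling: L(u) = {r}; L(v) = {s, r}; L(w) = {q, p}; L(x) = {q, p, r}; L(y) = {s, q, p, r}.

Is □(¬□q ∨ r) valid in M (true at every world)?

No

Let φ = □(¬□q ∨ r). Evaluate φ at each world:
  u (successors ∅): φ is true.
  v (successors {v, y}): φ is true.
  w (successors {x}): φ is true.
  x (successors {u, v}): φ is true.
  y (successors {u, v, w}): φ is false.
Detail at y (counterexample):
  At y: □(¬□q ∨ r) requires ¬□q ∨ r at every successor {u, v, w}.
    ¬□q ∨ r fails at w, so □(¬□q ∨ r) is false at y.
      At w: ¬□q is false, r is false, so ¬□q ∨ r is false.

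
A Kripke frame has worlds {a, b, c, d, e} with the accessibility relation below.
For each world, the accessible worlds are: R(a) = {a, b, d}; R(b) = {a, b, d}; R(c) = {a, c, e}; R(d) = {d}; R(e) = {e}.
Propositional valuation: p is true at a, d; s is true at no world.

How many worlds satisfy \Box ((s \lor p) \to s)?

1

Let φ = \Box ((s \lor p) \to s). Evaluate φ at each world:
  a (successors {a, b, d}): φ is false.
  b (successors {a, b, d}): φ is false.
  c (successors {a, c, e}): φ is false.
  d (successors {d}): φ is false.
  e (successors {e}): φ is true.
For instance, at b:
  At b: \Box ((s \lor p) \to s) requires (s \lor p) \to s at every successor {a, b, d}.
    (s \lor p) \to s fails at a, so \Box ((s \lor p) \to s) is false at b.
Satisfying worlds: {e}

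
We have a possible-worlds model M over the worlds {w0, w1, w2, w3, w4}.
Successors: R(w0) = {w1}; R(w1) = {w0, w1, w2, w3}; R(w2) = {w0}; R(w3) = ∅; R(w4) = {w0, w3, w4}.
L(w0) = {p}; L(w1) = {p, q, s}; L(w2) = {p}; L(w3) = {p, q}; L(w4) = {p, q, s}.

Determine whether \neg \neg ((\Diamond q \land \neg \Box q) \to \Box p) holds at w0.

At w0: \neg ((\Diamond q \land \neg \Box q) \to \Box p) is false, so \neg \neg ((\Diamond q \land \neg \Box q) \to \Box p) is true.
  At w0: (\Diamond q \land \neg \Box q) \to \Box p is true, so \neg ((\Diamond q \land \neg \Box q) \to \Box p) is false.
    At w0: \Diamond q \land \neg \Box q is false, \Box p is true, so (\Diamond q \land \neg \Box q) \to \Box p is true.
      At w0: \Diamond q is true, \neg \Box q is false, so \Diamond q \land \neg \Box q is false.
      At w0: \Box p requires p at every successor {w1}.
        At w1: p is true.
      So \Box p is true at w0.

Yes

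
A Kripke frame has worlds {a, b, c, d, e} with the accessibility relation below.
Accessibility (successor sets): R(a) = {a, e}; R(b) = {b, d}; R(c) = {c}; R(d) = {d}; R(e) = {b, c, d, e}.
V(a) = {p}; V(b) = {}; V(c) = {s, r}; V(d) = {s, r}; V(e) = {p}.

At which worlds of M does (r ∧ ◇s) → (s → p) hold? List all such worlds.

a, b, e

Let φ = (r ∧ ◇s) → (s → p). Evaluate φ at each world:
  a (successors {a, e}): φ is true.
  b (successors {b, d}): φ is true.
  c (successors {c}): φ is false.
  d (successors {d}): φ is false.
  e (successors {b, c, d, e}): φ is true.
For instance, at d:
  At d: r ∧ ◇s is true, s → p is false, so (r ∧ ◇s) → (s → p) is false.
    At d: r is true, ◇s is true, so r ∧ ◇s is true.
      At d: ◇s requires s at some successor in {d}.
        s holds at d, so ◇s is true at d.
Satisfying worlds: {a, b, e}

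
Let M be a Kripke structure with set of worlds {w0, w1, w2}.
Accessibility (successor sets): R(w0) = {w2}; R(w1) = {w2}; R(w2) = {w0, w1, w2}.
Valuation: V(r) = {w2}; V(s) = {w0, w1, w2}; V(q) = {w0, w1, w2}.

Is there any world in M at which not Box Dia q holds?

Let φ = not Box Dia q. Evaluate φ at each world:
  w0 (successors {w2}): φ is false.
  w1 (successors {w2}): φ is false.
  w2 (successors {w0, w1, w2}): φ is false.
For instance, at w1:
  At w1: Box Dia q is true, so not Box Dia q is false.
    At w1: Box Dia q requires Dia q at every successor {w2}.
      At w2: Dia q is true.
    So Box Dia q is true at w1.

No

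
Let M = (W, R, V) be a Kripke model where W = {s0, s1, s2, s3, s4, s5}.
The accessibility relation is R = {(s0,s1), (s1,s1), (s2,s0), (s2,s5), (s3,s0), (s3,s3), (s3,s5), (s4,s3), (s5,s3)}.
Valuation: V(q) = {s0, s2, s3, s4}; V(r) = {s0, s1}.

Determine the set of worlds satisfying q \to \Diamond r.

Let φ = q \to \Diamond r. Evaluate φ at each world:
  s0 (successors {s1}): φ is true.
  s1 (successors {s1}): φ is true.
  s2 (successors {s0, s5}): φ is true.
  s3 (successors {s0, s3, s5}): φ is true.
  s4 (successors {s3}): φ is false.
  s5 (successors {s3}): φ is true.
For instance, at s5:
  At s5: q is false, \Diamond r is false, so q \to \Diamond r is true.
    At s5: \Diamond r requires r at some successor in {s3}.
      At s3: r is false.
    So \Diamond r is false at s5.
Satisfying worlds: {s0, s1, s2, s3, s5}

s0, s1, s2, s3, s5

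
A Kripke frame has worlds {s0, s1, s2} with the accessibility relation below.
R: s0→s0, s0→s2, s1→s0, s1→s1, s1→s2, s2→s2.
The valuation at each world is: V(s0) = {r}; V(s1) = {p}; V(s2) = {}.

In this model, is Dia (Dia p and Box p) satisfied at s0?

No

At s0: Dia (Dia p and Box p) requires Dia p and Box p at some successor in {s0, s2}.
  At s0: Dia p and Box p is false.
  At s2: Dia p and Box p is false.
So Dia (Dia p and Box p) is false at s0.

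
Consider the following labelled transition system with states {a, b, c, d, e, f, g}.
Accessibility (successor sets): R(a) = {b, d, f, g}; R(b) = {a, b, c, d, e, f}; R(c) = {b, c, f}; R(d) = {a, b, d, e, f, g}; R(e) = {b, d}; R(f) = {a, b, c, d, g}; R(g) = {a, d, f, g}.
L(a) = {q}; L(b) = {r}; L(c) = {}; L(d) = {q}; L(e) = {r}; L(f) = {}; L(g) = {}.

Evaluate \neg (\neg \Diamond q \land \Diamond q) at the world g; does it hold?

At g: \neg \Diamond q \land \Diamond q is false, so \neg (\neg \Diamond q \land \Diamond q) is true.
  At g: \neg \Diamond q is false, \Diamond q is true, so \neg \Diamond q \land \Diamond q is false.
    At g: \Diamond q is true, so \neg \Diamond q is false.
      At g: \Diamond q requires q at some successor in {a, d, f, g}.
        q holds at a, so \Diamond q is true at g.
    At g: \Diamond q requires q at some successor in {a, d, f, g}.
      q holds at a, so \Diamond q is true at g.

Yes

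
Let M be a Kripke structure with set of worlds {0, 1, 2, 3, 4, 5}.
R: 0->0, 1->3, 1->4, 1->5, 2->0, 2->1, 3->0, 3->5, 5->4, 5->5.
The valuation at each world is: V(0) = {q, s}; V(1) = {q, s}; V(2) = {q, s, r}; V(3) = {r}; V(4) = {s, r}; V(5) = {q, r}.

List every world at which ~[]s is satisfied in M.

1, 3, 5

Let φ = ~[]s. Evaluate φ at each world:
  0 (successors {0}): φ is false.
  1 (successors {3, 4, 5}): φ is true.
  2 (successors {0, 1}): φ is false.
  3 (successors {0, 5}): φ is true.
  4 (successors ∅): φ is false.
  5 (successors {4, 5}): φ is true.
For instance, at 0:
  At 0: []s is true, so ~[]s is false.
    At 0: []s requires s at every successor {0}.
      At 0: s is true.
    So []s is true at 0.
Satisfying worlds: {1, 3, 5}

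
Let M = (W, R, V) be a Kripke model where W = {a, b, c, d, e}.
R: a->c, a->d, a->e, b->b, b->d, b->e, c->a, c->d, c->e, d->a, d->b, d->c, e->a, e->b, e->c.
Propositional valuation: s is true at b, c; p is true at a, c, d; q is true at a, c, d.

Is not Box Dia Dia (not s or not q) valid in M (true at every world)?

No

Let φ = not Box Dia Dia (not s or not q). Evaluate φ at each world:
  a (successors {c, d, e}): φ is false.
  b (successors {b, d, e}): φ is false.
  c (successors {a, d, e}): φ is false.
  d (successors {a, b, c}): φ is false.
  e (successors {a, b, c}): φ is false.
Detail at a (counterexample):
  At a: Box Dia Dia (not s or not q) is true, so not Box Dia Dia (not s or not q) is false.
    At a: Box Dia Dia (not s or not q) requires Dia Dia (not s or not q) at every successor {c, d, e}.
      At c: Dia Dia (not s or not q) is true.
      At d: Dia Dia (not s or not q) is true.
      At e: Dia Dia (not s or not q) is true.
    So Box Dia Dia (not s or not q) is true at a.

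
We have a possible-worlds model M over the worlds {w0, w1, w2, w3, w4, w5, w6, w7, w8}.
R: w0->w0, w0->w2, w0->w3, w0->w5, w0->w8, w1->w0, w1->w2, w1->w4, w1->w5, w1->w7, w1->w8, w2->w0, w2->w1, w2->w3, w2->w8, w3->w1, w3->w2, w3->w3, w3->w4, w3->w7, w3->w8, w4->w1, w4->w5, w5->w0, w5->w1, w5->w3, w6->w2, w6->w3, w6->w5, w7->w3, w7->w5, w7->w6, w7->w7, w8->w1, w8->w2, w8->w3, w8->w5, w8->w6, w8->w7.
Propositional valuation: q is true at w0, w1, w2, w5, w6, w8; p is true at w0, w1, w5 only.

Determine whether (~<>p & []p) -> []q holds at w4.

At w4: ~<>p & []p is false, []q is true, so (~<>p & []p) -> []q is true.
  At w4: ~<>p is false, []p is true, so ~<>p & []p is false.
    At w4: <>p is true, so ~<>p is false.
      At w4: <>p requires p at some successor in {w1, w5}.
        p holds at w1, so <>p is true at w4.
    At w4: []p requires p at every successor {w1, w5}.
      At w1: p is true.
      At w5: p is true.
    So []p is true at w4.
  At w4: []q requires q at every successor {w1, w5}.
    At w1: q is true.
    At w5: q is true.
  So []q is true at w4.

Yes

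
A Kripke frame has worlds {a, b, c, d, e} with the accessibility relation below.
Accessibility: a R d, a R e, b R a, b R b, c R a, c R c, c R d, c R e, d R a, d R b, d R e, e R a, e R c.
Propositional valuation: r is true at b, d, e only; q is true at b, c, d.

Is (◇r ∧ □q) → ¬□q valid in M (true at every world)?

Yes

Let φ = (◇r ∧ □q) → ¬□q. Evaluate φ at each world:
  a (successors {d, e}): φ is true.
  b (successors {a, b}): φ is true.
  c (successors {a, c, d, e}): φ is true.
  d (successors {a, b, e}): φ is true.
  e (successors {a, c}): φ is true.
For instance, at e:
  At e: ◇r ∧ □q is false, ¬□q is true, so (◇r ∧ □q) → ¬□q is true.
    At e: ◇r is false, □q is false, so ◇r ∧ □q is false.
      At e: ◇r requires r at some successor in {a, c}.
        At a: r is false.
        At c: r is false.
      So ◇r is false at e.
      At e: □q requires q at every successor {a, c}.
        q fails at a, so □q is false at e.
    At e: □q is false, so ¬□q is true.
      At e: □q requires q at every successor {a, c}.
        q fails at a, so □q is false at e.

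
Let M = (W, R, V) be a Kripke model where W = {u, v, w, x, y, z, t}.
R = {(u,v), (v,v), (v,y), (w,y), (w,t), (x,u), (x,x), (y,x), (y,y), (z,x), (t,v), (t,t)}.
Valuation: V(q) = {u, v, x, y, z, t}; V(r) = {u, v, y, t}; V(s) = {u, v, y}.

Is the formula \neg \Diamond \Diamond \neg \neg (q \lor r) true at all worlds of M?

Let φ = \neg \Diamond \Diamond \neg \neg (q \lor r). Evaluate φ at each world:
  u (successors {v}): φ is false.
  v (successors {v, y}): φ is false.
  w (successors {y, t}): φ is false.
  x (successors {u, x}): φ is false.
  y (successors {x, y}): φ is false.
  z (successors {x}): φ is false.
  t (successors {v, t}): φ is false.
Detail at u (counterexample):
  At u: \Diamond \Diamond \neg \neg (q \lor r) is true, so \neg \Diamond \Diamond \neg \neg (q \lor r) is false.
    At u: \Diamond \Diamond \neg \neg (q \lor r) requires \Diamond \neg \neg (q \lor r) at some successor in {v}.
      \Diamond \neg \neg (q \lor r) holds at v, so \Diamond \Diamond \neg \neg (q \lor r) is true at u.

No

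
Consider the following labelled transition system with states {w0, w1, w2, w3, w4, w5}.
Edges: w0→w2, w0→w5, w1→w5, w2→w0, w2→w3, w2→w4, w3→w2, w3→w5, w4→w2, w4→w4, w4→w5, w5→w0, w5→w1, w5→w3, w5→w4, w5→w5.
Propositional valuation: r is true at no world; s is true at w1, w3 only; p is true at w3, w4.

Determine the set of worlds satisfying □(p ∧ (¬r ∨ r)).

none

Let φ = □(p ∧ (¬r ∨ r)). Evaluate φ at each world:
  w0 (successors {w2, w5}): φ is false.
  w1 (successors {w5}): φ is false.
  w2 (successors {w0, w3, w4}): φ is false.
  w3 (successors {w2, w5}): φ is false.
  w4 (successors {w2, w4, w5}): φ is false.
  w5 (successors {w0, w1, w3, w4, w5}): φ is false.
For instance, at w3:
  At w3: □(p ∧ (¬r ∨ r)) requires p ∧ (¬r ∨ r) at every successor {w2, w5}.
    p ∧ (¬r ∨ r) fails at w2, so □(p ∧ (¬r ∨ r)) is false at w3.
Satisfying worlds: none.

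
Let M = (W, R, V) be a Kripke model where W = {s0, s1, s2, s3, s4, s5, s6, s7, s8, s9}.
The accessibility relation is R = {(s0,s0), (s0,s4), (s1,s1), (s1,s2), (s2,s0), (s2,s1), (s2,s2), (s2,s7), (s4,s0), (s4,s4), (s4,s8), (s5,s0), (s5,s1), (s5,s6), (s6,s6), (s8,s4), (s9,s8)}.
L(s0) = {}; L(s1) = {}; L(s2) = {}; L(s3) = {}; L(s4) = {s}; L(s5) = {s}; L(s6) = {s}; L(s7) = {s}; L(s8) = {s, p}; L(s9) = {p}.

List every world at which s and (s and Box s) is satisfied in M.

s6, s7, s8

Let φ = s and (s and Box s). Evaluate φ at each world:
  s0 (successors {s0, s4}): φ is false.
  s1 (successors {s1, s2}): φ is false.
  s2 (successors {s0, s1, s2, s7}): φ is false.
  s3 (successors ∅): φ is false.
  s4 (successors {s0, s4, s8}): φ is false.
  s5 (successors {s0, s1, s6}): φ is false.
  s6 (successors {s6}): φ is true.
  s7 (successors ∅): φ is true.
  s8 (successors {s4}): φ is true.
  s9 (successors {s8}): φ is false.
For instance, at s1:
  At s1: s is false, s and Box s is false, so s and (s and Box s) is false.
    At s1: s is false, Box s is false, so s and Box s is false.
      At s1: Box s requires s at every successor {s1, s2}.
        s fails at s1, so Box s is false at s1.
Satisfying worlds: {s6, s7, s8}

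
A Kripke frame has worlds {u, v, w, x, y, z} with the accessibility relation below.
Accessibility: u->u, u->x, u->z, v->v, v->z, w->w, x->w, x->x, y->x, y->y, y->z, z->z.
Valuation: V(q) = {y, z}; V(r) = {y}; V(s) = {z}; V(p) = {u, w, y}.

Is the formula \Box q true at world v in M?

At v: \Box q requires q at every successor {v, z}.
  q fails at v, so \Box q is false at v.

No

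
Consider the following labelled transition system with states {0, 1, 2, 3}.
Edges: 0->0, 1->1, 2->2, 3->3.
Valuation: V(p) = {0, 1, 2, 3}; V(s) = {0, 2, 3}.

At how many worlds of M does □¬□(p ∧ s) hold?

1

Let φ = □¬□(p ∧ s). Evaluate φ at each world:
  0 (successors {0}): φ is false.
  1 (successors {1}): φ is true.
  2 (successors {2}): φ is false.
  3 (successors {3}): φ is false.
For instance, at 0:
  At 0: □¬□(p ∧ s) requires ¬□(p ∧ s) at every successor {0}.
    ¬□(p ∧ s) fails at 0, so □¬□(p ∧ s) is false at 0.
      At 0: □(p ∧ s) is true, so ¬□(p ∧ s) is false.
Satisfying worlds: {1}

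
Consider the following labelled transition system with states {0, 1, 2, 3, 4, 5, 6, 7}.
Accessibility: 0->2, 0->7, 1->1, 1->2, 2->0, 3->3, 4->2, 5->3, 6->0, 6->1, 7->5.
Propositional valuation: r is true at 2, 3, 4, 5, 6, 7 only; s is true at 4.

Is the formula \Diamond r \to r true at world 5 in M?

At 5: \Diamond r is true, r is true, so \Diamond r \to r is true.
  At 5: \Diamond r requires r at some successor in {3}.
    r holds at 3, so \Diamond r is true at 5.

Yes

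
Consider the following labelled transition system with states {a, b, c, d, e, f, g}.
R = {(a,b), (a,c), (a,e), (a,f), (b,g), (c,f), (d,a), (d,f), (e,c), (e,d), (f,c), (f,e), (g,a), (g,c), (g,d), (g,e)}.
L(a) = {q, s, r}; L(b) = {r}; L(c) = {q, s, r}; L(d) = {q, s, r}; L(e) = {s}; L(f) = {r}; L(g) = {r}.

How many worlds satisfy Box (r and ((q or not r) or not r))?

1

Let φ = Box (r and ((q or not r) or not r)). Evaluate φ at each world:
  a (successors {b, c, e, f}): φ is false.
  b (successors {g}): φ is false.
  c (successors {f}): φ is false.
  d (successors {a, f}): φ is false.
  e (successors {c, d}): φ is true.
  f (successors {c, e}): φ is false.
  g (successors {a, c, d, e}): φ is false.
For instance, at c:
  At c: Box (r and ((q or not r) or not r)) requires r and ((q or not r) or not r) at every successor {f}.
    r and ((q or not r) or not r) fails at f, so Box (r and ((q or not r) or not r)) is false at c.
Satisfying worlds: {e}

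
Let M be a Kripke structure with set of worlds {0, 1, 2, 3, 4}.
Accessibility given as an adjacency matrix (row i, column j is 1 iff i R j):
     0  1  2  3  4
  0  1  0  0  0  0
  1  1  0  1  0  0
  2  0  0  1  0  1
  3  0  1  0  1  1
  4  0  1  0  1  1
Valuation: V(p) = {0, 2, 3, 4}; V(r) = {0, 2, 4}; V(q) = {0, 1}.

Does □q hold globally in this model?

Let φ = □q. Evaluate φ at each world:
  0 (successors {0}): φ is true.
  1 (successors {0, 2}): φ is false.
  2 (successors {2, 4}): φ is false.
  3 (successors {1, 3, 4}): φ is false.
  4 (successors {1, 3, 4}): φ is false.
Detail at 1 (counterexample):
  At 1: □q requires q at every successor {0, 2}.
    q fails at 2, so □q is false at 1.

No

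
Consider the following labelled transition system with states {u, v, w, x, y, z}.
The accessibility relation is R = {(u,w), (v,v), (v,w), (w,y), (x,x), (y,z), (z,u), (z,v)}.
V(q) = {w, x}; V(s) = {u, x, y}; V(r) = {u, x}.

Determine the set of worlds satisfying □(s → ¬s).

Let φ = □(s → ¬s). Evaluate φ at each world:
  u (successors {w}): φ is true.
  v (successors {v, w}): φ is true.
  w (successors {y}): φ is false.
  x (successors {x}): φ is false.
  y (successors {z}): φ is true.
  z (successors {u, v}): φ is false.
For instance, at v:
  At v: □(s → ¬s) requires s → ¬s at every successor {v, w}.
    At v: s → ¬s is true.
    At w: s → ¬s is true.
  So □(s → ¬s) is true at v.
Satisfying worlds: {u, v, y}

u, v, y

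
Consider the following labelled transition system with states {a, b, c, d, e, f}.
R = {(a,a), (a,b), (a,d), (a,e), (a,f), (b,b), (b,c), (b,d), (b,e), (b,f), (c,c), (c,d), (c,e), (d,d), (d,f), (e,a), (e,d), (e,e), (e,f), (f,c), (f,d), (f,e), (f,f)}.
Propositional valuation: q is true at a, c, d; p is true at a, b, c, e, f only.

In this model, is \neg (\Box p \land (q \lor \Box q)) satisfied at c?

Yes

At c: \Box p \land (q \lor \Box q) is false, so \neg (\Box p \land (q \lor \Box q)) is true.
  At c: \Box p is false, q \lor \Box q is true, so \Box p \land (q \lor \Box q) is false.
    At c: \Box p requires p at every successor {c, d, e}.
      p fails at d, so \Box p is false at c.
    At c: q is true, \Box q is false, so q \lor \Box q is true.
      At c: \Box q requires q at every successor {c, d, e}.
        q fails at e, so \Box q is false at c.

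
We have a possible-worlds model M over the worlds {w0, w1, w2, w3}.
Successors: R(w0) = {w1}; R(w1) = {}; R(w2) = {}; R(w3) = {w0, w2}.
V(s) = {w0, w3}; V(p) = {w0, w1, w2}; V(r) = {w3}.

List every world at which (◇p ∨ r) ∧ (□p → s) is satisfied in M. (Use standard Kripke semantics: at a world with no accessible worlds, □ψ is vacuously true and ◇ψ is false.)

Let φ = (◇p ∨ r) ∧ (□p → s). Evaluate φ at each world:
  w0 (successors {w1}): φ is true.
  w1 (successors ∅): φ is false.
  w2 (successors ∅): φ is false.
  w3 (successors {w0, w2}): φ is true.
For instance, at w3:
  At w3: ◇p ∨ r is true, □p → s is true, so (◇p ∨ r) ∧ (□p → s) is true.
    At w3: ◇p is true, r is true, so ◇p ∨ r is true.
      At w3: ◇p requires p at some successor in {w0, w2}.
        p holds at w0, so ◇p is true at w3.
    At w3: □p is true, s is true, so □p → s is true.
      At w3: □p requires p at every successor {w0, w2}.
        At w0: p is true.
        At w2: p is true.
      So □p is true at w3.
Satisfying worlds: {w0, w3}

w0, w3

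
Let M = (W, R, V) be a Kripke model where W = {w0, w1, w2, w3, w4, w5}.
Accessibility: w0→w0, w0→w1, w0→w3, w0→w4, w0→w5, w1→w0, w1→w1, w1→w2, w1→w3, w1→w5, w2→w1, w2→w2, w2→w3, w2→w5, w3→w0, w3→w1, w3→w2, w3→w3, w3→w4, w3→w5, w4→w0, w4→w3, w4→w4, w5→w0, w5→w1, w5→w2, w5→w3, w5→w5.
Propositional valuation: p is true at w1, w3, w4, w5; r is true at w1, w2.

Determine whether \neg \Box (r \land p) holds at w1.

At w1: \Box (r \land p) is false, so \neg \Box (r \land p) is true.
  At w1: \Box (r \land p) requires r \land p at every successor {w0, w1, w2, w3, w5}.
    r \land p fails at w0, so \Box (r \land p) is false at w1.

Yes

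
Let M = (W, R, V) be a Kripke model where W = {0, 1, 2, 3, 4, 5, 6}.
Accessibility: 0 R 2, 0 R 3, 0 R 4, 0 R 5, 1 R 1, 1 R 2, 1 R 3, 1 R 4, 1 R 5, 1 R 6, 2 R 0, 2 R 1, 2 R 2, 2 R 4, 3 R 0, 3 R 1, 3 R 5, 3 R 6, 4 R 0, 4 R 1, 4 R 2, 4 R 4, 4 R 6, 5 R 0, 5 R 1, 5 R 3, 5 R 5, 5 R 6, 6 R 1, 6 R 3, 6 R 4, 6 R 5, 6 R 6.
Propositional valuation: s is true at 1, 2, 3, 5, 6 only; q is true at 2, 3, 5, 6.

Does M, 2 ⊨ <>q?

Yes

At 2: <>q requires q at some successor in {0, 1, 2, 4}.
  q holds at 2, so <>q is true at 2.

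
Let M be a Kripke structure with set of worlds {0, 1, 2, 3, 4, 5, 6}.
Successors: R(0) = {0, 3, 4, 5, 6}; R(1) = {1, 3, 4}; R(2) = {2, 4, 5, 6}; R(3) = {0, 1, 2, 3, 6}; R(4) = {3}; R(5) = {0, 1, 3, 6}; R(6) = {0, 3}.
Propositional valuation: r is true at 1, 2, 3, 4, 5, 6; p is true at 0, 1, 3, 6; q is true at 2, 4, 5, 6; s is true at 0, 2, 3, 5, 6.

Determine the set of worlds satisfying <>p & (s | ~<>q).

Let φ = <>p & (s | ~<>q). Evaluate φ at each world:
  0 (successors {0, 3, 4, 5, 6}): φ is true.
  1 (successors {1, 3, 4}): φ is false.
  2 (successors {2, 4, 5, 6}): φ is true.
  3 (successors {0, 1, 2, 3, 6}): φ is true.
  4 (successors {3}): φ is true.
  5 (successors {0, 1, 3, 6}): φ is true.
  6 (successors {0, 3}): φ is true.
For instance, at 4:
  At 4: <>p is true, s | ~<>q is true, so <>p & (s | ~<>q) is true.
    At 4: <>p requires p at some successor in {3}.
      p holds at 3, so <>p is true at 4.
    At 4: s is false, ~<>q is true, so s | ~<>q is true.
      At 4: <>q is false, so ~<>q is true.
Satisfying worlds: {0, 2, 3, 4, 5, 6}

0, 2, 3, 4, 5, 6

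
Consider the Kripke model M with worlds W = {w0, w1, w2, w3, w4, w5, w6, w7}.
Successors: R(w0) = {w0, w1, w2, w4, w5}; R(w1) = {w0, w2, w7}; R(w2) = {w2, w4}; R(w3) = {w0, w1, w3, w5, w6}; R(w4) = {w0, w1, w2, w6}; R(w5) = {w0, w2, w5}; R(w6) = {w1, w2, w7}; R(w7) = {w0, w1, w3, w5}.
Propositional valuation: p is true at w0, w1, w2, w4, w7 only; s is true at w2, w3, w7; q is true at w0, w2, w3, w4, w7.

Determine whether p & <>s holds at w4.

Yes

At w4: p is true, <>s is true, so p & <>s is true.
  At w4: <>s requires s at some successor in {w0, w1, w2, w6}.
    s holds at w2, so <>s is true at w4.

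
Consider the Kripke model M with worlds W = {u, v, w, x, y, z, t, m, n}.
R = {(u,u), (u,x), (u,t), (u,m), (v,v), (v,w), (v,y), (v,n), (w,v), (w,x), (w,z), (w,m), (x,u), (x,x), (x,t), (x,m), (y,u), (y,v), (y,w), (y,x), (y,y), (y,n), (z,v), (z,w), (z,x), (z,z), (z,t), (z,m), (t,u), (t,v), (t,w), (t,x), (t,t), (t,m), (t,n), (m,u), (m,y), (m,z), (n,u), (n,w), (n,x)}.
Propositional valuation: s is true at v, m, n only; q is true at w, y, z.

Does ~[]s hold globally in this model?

Yes

Let φ = ~[]s. Evaluate φ at each world:
  u (successors {u, x, t, m}): φ is true.
  v (successors {v, w, y, n}): φ is true.
  w (successors {v, x, z, m}): φ is true.
  x (successors {u, x, t, m}): φ is true.
  y (successors {u, v, w, x, y, n}): φ is true.
  z (successors {v, w, x, z, t, m}): φ is true.
  t (successors {u, v, w, x, t, m, n}): φ is true.
  m (successors {u, y, z}): φ is true.
  n (successors {u, w, x}): φ is true.
For instance, at u:
  At u: []s is false, so ~[]s is true.
    At u: []s requires s at every successor {u, x, t, m}.
      s fails at u, so []s is false at u.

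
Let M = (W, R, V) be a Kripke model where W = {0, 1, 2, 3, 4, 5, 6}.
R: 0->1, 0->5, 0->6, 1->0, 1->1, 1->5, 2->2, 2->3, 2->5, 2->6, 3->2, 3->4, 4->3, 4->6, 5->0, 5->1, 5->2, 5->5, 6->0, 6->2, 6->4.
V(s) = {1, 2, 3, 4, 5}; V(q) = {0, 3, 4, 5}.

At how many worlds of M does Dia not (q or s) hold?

3

Let φ = Dia not (q or s). Evaluate φ at each world:
  0 (successors {1, 5, 6}): φ is true.
  1 (successors {0, 1, 5}): φ is false.
  2 (successors {2, 3, 5, 6}): φ is true.
  3 (successors {2, 4}): φ is false.
  4 (successors {3, 6}): φ is true.
  5 (successors {0, 1, 2, 5}): φ is false.
  6 (successors {0, 2, 4}): φ is false.
For instance, at 3:
  At 3: Dia not (q or s) requires not (q or s) at some successor in {2, 4}.
    At 2: not (q or s) is false.
    At 4: not (q or s) is false.
  So Dia not (q or s) is false at 3.
Satisfying worlds: {0, 2, 4}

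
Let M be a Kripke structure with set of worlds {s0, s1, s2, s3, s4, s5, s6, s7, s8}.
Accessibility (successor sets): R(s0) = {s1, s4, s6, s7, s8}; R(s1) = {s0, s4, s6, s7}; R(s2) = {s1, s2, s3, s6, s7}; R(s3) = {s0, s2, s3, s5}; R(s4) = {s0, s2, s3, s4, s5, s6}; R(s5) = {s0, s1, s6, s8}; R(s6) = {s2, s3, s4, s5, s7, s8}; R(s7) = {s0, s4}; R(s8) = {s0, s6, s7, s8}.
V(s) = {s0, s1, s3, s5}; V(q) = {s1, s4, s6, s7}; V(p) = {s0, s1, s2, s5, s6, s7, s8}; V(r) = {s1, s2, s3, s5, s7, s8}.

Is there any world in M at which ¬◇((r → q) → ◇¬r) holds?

No

Recall that ◇ψ holds at a world iff ψ holds at some accessible world.
Let φ = ¬◇((r → q) → ◇¬r). Evaluate φ at each world:
  s0 (successors {s1, s4, s6, s7, s8}): φ is false.
  s1 (successors {s0, s4, s6, s7}): φ is false.
  s2 (successors {s1, s2, s3, s6, s7}): φ is false.
  s3 (successors {s0, s2, s3, s5}): φ is false.
  s4 (successors {s0, s2, s3, s4, s5, s6}): φ is false.
  s5 (successors {s0, s1, s6, s8}): φ is false.
  s6 (successors {s2, s3, s4, s5, s7, s8}): φ is false.
  s7 (successors {s0, s4}): φ is false.
  s8 (successors {s0, s6, s7, s8}): φ is false.
For instance, at s2:
  At s2: ◇((r → q) → ◇¬r) is true, so ¬◇((r → q) → ◇¬r) is false.
    At s2: ◇((r → q) → ◇¬r) requires (r → q) → ◇¬r at some successor in {s1, s2, s3, s6, s7}.
      (r → q) → ◇¬r holds at s1, so ◇((r → q) → ◇¬r) is true at s2.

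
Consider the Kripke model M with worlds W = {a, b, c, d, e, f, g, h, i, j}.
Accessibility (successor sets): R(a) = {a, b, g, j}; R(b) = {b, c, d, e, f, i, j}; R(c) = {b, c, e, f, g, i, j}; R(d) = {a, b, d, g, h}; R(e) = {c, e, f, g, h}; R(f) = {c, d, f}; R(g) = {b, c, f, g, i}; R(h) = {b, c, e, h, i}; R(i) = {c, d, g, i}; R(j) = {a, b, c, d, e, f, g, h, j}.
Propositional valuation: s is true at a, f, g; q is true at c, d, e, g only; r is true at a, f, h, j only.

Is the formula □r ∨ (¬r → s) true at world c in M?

No

At c: □r is false, ¬r → s is false, so □r ∨ (¬r → s) is false.
  At c: □r requires r at every successor {b, c, e, f, g, i, j}.
    r fails at b, so □r is false at c.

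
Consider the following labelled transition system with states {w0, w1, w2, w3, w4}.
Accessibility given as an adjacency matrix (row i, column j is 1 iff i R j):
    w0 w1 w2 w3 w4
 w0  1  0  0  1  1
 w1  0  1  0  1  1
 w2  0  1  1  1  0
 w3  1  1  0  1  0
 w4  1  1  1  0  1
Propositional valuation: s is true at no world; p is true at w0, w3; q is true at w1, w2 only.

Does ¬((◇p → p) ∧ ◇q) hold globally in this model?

No

Let φ = ¬((◇p → p) ∧ ◇q). Evaluate φ at each world:
  w0 (successors {w0, w3, w4}): φ is true.
  w1 (successors {w1, w3, w4}): φ is true.
  w2 (successors {w1, w2, w3}): φ is true.
  w3 (successors {w0, w1, w3}): φ is false.
  w4 (successors {w0, w1, w2, w4}): φ is true.
Detail at w3 (counterexample):
  At w3: (◇p → p) ∧ ◇q is true, so ¬((◇p → p) ∧ ◇q) is false.
    At w3: ◇p → p is true, ◇q is true, so (◇p → p) ∧ ◇q is true.
      At w3: ◇p is true, p is true, so ◇p → p is true.
      At w3: ◇q requires q at some successor in {w0, w1, w3}.
        q holds at w1, so ◇q is true at w3.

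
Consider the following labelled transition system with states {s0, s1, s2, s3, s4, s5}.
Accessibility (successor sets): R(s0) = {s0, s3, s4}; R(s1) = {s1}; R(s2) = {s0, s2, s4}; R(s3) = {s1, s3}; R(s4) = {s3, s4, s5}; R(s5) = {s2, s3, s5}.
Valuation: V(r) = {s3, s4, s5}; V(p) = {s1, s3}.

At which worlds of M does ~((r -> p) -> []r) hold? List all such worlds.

s0, s1, s2, s3

Recall that []ψ holds at a world iff ψ holds at every accessible world, and <>ψ holds iff ψ holds at some accessible world.
Let φ = ~((r -> p) -> []r). Evaluate φ at each world:
  s0 (successors {s0, s3, s4}): φ is true.
  s1 (successors {s1}): φ is true.
  s2 (successors {s0, s2, s4}): φ is true.
  s3 (successors {s1, s3}): φ is true.
  s4 (successors {s3, s4, s5}): φ is false.
  s5 (successors {s2, s3, s5}): φ is false.
For instance, at s0:
  At s0: (r -> p) -> []r is false, so ~((r -> p) -> []r) is true.
    At s0: r -> p is true, []r is false, so (r -> p) -> []r is false.
      At s0: []r requires r at every successor {s0, s3, s4}.
        r fails at s0, so []r is false at s0.
Satisfying worlds: {s0, s1, s2, s3}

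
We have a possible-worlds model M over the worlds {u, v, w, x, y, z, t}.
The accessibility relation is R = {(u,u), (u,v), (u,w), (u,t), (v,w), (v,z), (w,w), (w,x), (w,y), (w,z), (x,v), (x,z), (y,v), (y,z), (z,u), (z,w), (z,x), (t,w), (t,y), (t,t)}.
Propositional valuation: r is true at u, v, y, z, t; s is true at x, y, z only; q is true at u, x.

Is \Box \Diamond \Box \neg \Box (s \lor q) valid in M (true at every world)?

Yes

Let φ = \Box \Diamond \Box \neg \Box (s \lor q). Evaluate φ at each world:
  u (successors {u, v, w, t}): φ is true.
  v (successors {w, z}): φ is true.
  w (successors {w, x, y, z}): φ is true.
  x (successors {v, z}): φ is true.
  y (successors {v, z}): φ is true.
  z (successors {u, w, x}): φ is true.
  t (successors {w, y, t}): φ is true.
For instance, at w:
  At w: \Box \Diamond \Box \neg \Box (s \lor q) requires \Diamond \Box \neg \Box (s \lor q) at every successor {w, x, y, z}.
    At w: \Diamond \Box \neg \Box (s \lor q) is true.
    At x: \Diamond \Box \neg \Box (s \lor q) is true.
    At y: \Diamond \Box \neg \Box (s \lor q) is true.
    At z: \Diamond \Box \neg \Box (s \lor q) is true.
  So \Box \Diamond \Box \neg \Box (s \lor q) is true at w.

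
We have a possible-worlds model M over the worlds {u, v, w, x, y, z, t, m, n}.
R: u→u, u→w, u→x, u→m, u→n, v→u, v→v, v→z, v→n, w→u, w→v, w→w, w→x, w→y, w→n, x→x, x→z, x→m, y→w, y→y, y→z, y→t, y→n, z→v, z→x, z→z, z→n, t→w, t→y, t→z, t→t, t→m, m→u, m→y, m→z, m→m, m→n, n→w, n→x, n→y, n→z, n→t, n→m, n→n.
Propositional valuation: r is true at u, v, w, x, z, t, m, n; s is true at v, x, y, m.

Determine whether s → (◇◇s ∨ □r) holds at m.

Recall that □ψ holds at a world iff ψ holds at every accessible world, and ◇ψ holds iff ψ holds at some accessible world.
At m: s is true, ◇◇s ∨ □r is true, so s → (◇◇s ∨ □r) is true.
  At m: ◇◇s is true, □r is false, so ◇◇s ∨ □r is true.
    At m: ◇◇s requires ◇s at some successor in {u, y, z, m, n}.
      ◇s holds at u, so ◇◇s is true at m.
    At m: □r requires r at every successor {u, y, z, m, n}.
      r fails at y, so □r is false at m.

Yes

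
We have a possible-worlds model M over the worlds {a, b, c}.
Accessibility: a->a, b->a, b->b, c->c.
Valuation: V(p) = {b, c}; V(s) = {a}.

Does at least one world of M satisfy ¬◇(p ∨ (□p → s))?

No

Let φ = ¬◇(p ∨ (□p → s)). Evaluate φ at each world:
  a (successors {a}): φ is false.
  b (successors {a, b}): φ is false.
  c (successors {c}): φ is false.
For instance, at a:
  At a: ◇(p ∨ (□p → s)) is true, so ¬◇(p ∨ (□p → s)) is false.
    At a: ◇(p ∨ (□p → s)) requires p ∨ (□p → s) at some successor in {a}.
      p ∨ (□p → s) holds at a, so ◇(p ∨ (□p → s)) is true at a.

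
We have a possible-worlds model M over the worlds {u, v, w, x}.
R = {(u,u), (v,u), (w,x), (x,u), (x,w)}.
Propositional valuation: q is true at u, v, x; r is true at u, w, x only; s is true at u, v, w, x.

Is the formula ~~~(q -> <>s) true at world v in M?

At v: ~~(q -> <>s) is true, so ~~~(q -> <>s) is false.
  At v: ~(q -> <>s) is false, so ~~(q -> <>s) is true.
    At v: q -> <>s is true, so ~(q -> <>s) is false.
      At v: q is true, <>s is true, so q -> <>s is true.

No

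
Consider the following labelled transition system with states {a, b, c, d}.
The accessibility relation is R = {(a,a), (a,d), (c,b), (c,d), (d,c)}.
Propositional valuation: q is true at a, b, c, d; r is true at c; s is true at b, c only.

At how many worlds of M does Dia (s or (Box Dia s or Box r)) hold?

3

Let φ = Dia (s or (Box Dia s or Box r)). Evaluate φ at each world:
  a (successors {a, d}): φ is true.
  b (successors ∅): φ is false.
  c (successors {b, d}): φ is true.
  d (successors {c}): φ is true.
For instance, at a:
  At a: Dia (s or (Box Dia s or Box r)) requires s or (Box Dia s or Box r) at some successor in {a, d}.
    s or (Box Dia s or Box r) holds at d, so Dia (s or (Box Dia s or Box r)) is true at a.
      At d: s is false, Box Dia s or Box r is true, so s or (Box Dia s or Box r) is true.
Satisfying worlds: {a, c, d}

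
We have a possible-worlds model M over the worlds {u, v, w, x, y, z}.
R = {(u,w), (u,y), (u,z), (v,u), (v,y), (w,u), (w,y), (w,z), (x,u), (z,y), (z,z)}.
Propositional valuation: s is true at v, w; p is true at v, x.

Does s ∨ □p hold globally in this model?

Let φ = s ∨ □p. Evaluate φ at each world:
  u (successors {w, y, z}): φ is false.
  v (successors {u, y}): φ is true.
  w (successors {u, y, z}): φ is true.
  x (successors {u}): φ is false.
  y (successors ∅): φ is true.
  z (successors {y, z}): φ is false.
Detail at u (counterexample):
  At u: s is false, □p is false, so s ∨ □p is false.
    At u: □p requires p at every successor {w, y, z}.
      p fails at w, so □p is false at u.

No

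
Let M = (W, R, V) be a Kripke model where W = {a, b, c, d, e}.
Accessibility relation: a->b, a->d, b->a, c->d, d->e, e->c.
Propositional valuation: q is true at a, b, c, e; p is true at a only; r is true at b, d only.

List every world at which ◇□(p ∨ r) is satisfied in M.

a, b, e

Let φ = ◇□(p ∨ r). Evaluate φ at each world:
  a (successors {b, d}): φ is true.
  b (successors {a}): φ is true.
  c (successors {d}): φ is false.
  d (successors {e}): φ is false.
  e (successors {c}): φ is true.
For instance, at d:
  At d: ◇□(p ∨ r) requires □(p ∨ r) at some successor in {e}.
    At e: □(p ∨ r) is false.
  So ◇□(p ∨ r) is false at d.
Satisfying worlds: {a, b, e}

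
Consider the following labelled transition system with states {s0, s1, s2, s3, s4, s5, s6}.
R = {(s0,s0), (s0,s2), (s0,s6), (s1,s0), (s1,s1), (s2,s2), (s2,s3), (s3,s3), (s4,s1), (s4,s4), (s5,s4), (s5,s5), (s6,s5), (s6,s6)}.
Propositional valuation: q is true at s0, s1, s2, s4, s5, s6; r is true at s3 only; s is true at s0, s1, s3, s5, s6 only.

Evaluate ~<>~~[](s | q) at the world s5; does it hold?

At s5: <>~~[](s | q) is true, so ~<>~~[](s | q) is false.
  At s5: <>~~[](s | q) requires ~~[](s | q) at some successor in {s4, s5}.
    ~~[](s | q) holds at s4, so <>~~[](s | q) is true at s5.
      At s4: ~[](s | q) is false, so ~~[](s | q) is true.

No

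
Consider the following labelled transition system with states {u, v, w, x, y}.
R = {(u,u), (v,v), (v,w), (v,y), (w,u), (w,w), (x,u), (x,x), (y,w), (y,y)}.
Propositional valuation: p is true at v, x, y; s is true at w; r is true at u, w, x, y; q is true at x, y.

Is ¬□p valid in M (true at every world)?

Yes

Recall that □ψ holds at a world iff ψ holds at every accessible world, and ◇ψ holds iff ψ holds at some accessible world.
Let φ = ¬□p. Evaluate φ at each world:
  u (successors {u}): φ is true.
  v (successors {v, w, y}): φ is true.
  w (successors {u, w}): φ is true.
  x (successors {u, x}): φ is true.
  y (successors {w, y}): φ is true.
For instance, at u:
  At u: □p is false, so ¬□p is true.
    At u: □p requires p at every successor {u}.
      p fails at u, so □p is false at u.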